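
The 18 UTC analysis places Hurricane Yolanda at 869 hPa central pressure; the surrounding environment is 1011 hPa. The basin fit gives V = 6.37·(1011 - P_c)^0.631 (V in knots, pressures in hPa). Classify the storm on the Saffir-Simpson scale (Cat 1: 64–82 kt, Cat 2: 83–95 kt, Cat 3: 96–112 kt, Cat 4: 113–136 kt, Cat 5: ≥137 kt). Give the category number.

5

ΔP = 1011 − 869 = 142 hPa.
V ≈ 6.37 × 142^0.631 = 6.37 × 22.81 ≈ 145 kt.
145 kt falls in the Category 5 band.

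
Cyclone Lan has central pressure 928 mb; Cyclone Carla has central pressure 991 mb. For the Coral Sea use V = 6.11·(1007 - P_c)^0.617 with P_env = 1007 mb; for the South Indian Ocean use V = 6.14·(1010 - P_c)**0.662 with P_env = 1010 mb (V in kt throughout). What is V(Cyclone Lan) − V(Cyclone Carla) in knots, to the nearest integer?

Cyclone Lan: ΔP = 79; V ≈ 6.11 × 79^0.617 ≈ 90.55 kt.
Cyclone Carla: ΔP = 19; V ≈ 6.14 × 19^0.662 ≈ 43.12 kt.
Difference ≈ 90.55 − 43.12 = 47.43 → 47 kt.

47 kt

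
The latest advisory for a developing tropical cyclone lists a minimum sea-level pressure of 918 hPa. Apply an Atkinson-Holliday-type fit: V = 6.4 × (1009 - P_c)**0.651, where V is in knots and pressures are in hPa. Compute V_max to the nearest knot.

ΔP = 1009 − 918 = 91 hPa.
91^0.651 ≈ 18.851.
V ≈ 6.4 × 18.851 ≈ 120.6 kt.

121 kt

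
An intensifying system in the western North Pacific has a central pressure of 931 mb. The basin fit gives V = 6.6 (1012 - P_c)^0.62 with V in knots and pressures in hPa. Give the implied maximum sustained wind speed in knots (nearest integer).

101 kt

ΔP = 1012 − 931 = 81 mb.
81^0.62 ≈ 15.250.
V ≈ 6.6 × 15.250 ≈ 100.6 kt.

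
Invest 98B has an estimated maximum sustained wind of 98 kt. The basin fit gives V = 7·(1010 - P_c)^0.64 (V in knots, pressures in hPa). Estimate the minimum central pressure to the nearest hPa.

ΔP = (V / 7)^(1/0.64) = (98/7)^1.562.
98/7 = 14.000; 14.000^1.562 ≈ 61.78 hPa.
P_c = 1010 − 61.78 = 948.22 ≈ 948 hPa.

948 hPa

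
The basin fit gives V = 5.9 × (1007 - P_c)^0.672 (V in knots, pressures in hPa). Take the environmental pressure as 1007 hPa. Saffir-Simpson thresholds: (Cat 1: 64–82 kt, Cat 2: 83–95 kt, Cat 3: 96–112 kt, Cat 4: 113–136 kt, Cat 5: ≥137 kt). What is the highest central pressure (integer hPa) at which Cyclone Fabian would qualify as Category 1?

Category 1 begins at V = 64 kt.
Required ΔP = (64/5.9)^(1/0.672) = 10.847^1.488 ≈ 34.73 hPa.
P_c ≤ 1007 − 34.73 = 972.27, so the highest integer P_c is 972 hPa.

972 hPa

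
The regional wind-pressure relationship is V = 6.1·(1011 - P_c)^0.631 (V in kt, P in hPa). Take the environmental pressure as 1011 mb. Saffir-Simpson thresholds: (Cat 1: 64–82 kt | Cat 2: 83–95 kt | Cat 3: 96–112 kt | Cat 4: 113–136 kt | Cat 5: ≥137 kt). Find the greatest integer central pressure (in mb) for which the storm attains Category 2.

Category 2 begins at V = 83 kt.
Required ΔP = (83/6.1)^(1/0.631) = 13.607^1.585 ≈ 62.63 mb.
P_c ≤ 1011 − 62.63 = 948.37, so the highest integer P_c is 948 mb.

948 mb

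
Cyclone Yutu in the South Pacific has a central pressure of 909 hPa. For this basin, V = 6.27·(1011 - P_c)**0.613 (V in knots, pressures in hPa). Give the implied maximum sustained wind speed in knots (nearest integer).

107 kt

ΔP = 1011 − 909 = 102 hPa.
102^0.613 ≈ 17.032.
V ≈ 6.27 × 17.032 ≈ 106.8 kt.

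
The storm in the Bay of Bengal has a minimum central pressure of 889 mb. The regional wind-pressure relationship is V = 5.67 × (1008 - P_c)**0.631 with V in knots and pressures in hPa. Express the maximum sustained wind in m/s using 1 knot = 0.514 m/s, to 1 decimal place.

59.5 m/s

ΔP = 1008 − 889 = 119 mb.
V ≈ 5.67 × 119^0.631 = 5.67 × 20.402 ≈ 115.679 kt.
115.679 × 0.514 ≈ 59.46 m/s → 59.5 m/s.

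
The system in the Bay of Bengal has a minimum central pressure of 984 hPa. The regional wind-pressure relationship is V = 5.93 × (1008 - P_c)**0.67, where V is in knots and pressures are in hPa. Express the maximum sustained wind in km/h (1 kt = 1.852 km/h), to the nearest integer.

ΔP = 1008 − 984 = 24 hPa.
V ≈ 5.93 × 24^0.67 = 5.93 × 8.409 ≈ 49.865 kt.
49.865 × 1.852 ≈ 92.35 km/h → 92 km/h.

92 km/h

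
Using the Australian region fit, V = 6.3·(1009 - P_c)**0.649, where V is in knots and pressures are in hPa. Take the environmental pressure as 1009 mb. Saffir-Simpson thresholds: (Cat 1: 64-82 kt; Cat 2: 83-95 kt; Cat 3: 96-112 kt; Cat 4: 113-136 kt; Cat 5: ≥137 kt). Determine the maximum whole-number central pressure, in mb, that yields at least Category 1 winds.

Category 1 begins at V = 64 kt.
Required ΔP = (64/6.3)^(1/0.649) = 10.159^1.541 ≈ 35.59 mb.
P_c ≤ 1009 − 35.59 = 973.41, so the highest integer P_c is 973 mb.

973 mb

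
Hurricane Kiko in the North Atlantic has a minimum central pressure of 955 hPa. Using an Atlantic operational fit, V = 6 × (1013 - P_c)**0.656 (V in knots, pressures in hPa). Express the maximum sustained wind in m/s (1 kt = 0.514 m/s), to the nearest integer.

ΔP = 1013 − 955 = 58 hPa.
V ≈ 6 × 58^0.656 = 6 × 14.349 ≈ 86.091 kt.
86.091 × 0.514 ≈ 44.25 m/s → 44 m/s.

44 m/s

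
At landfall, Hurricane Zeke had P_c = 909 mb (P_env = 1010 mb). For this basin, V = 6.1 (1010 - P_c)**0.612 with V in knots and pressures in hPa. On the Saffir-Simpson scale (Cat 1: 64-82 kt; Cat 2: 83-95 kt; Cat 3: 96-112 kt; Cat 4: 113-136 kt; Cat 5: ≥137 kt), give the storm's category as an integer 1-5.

ΔP = 1010 − 909 = 101 mb.
V ≈ 6.1 × 101^0.612 = 6.1 × 16.85 ≈ 103 kt.
103 kt falls in the Category 3 band.

3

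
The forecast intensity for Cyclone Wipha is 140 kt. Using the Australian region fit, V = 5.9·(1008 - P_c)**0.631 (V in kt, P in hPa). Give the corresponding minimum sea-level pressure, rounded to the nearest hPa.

857 hPa

ΔP = (V / 5.9)^(1/0.631) = (140/5.9)^1.585.
140/5.9 = 23.729; 23.729^1.585 ≈ 151.19 hPa.
P_c = 1008 − 151.19 = 856.81 ≈ 857 hPa.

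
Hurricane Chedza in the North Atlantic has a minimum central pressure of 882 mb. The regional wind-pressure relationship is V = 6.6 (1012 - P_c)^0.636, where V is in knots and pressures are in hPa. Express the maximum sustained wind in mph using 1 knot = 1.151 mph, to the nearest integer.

ΔP = 1012 − 882 = 130 mb.
V ≈ 6.6 × 130^0.636 = 6.6 × 22.104 ≈ 145.885 kt.
145.885 × 1.151 ≈ 167.91 mph → 168 mph.

168 mph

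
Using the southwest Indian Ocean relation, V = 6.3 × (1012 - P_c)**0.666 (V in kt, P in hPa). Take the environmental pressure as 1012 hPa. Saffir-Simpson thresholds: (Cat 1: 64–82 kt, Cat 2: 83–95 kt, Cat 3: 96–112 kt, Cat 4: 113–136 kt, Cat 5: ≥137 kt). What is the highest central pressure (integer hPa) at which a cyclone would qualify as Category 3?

952 hPa

Category 3 begins at V = 96 kt.
Required ΔP = (96/6.3)^(1/0.666) = 15.238^1.502 ≈ 59.73 hPa.
P_c ≤ 1012 − 59.73 = 952.27, so the highest integer P_c is 952 hPa.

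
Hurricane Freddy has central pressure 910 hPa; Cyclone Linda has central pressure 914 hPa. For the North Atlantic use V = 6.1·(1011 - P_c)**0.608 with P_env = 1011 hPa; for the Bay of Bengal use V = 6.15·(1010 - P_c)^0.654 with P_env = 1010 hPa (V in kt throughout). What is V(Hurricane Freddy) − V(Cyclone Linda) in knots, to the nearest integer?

-21 kt

Hurricane Freddy: ΔP = 101; V ≈ 6.1 × 101^0.608 ≈ 100.92 kt.
Cyclone Linda: ΔP = 96; V ≈ 6.15 × 96^0.654 ≈ 121.70 kt.
Difference ≈ 100.92 − 121.70 = -20.78 → -21 kt.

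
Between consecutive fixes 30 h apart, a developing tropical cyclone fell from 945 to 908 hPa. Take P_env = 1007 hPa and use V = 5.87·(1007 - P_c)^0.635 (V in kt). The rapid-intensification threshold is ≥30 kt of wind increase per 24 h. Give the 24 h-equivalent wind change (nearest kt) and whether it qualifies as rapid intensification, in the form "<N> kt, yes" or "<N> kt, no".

22 kt, no

V₁: ΔP = 62, V ≈ 5.87 × 62^0.635 ≈ 80.69 kt.
V₂: ΔP = 99, V ≈ 5.87 × 99^0.635 ≈ 108.61 kt.
ΔV over 30 h = 27.92 kt → 24 h equivalent = 27.92 × 24/30 ≈ 22.34 kt.
22 kt < 30 kt ⇒ not rapid intensification.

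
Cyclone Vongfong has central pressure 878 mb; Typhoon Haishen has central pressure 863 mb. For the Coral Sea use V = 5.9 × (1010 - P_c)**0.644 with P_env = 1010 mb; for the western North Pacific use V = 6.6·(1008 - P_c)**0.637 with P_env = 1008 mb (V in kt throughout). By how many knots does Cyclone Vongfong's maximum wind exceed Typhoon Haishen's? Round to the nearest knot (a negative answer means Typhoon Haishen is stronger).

Cyclone Vongfong: ΔP = 132; V ≈ 5.9 × 132^0.644 ≈ 136.93 kt.
Typhoon Haishen: ΔP = 145; V ≈ 6.6 × 145^0.637 ≈ 157.16 kt.
Difference ≈ 136.93 − 157.16 = -20.23 → -20 kt.

-20 kt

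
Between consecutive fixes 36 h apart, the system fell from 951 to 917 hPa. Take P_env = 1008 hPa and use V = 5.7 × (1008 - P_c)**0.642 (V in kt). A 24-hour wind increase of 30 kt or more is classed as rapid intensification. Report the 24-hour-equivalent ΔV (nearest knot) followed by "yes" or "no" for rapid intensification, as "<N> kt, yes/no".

V₁: ΔP = 57, V ≈ 5.7 × 57^0.642 ≈ 76.41 kt.
V₂: ΔP = 91, V ≈ 5.7 × 91^0.642 ≈ 103.18 kt.
ΔV over 36 h = 26.77 kt → 24 h equivalent = 26.77 × 24/36 ≈ 17.85 kt.
18 kt < 30 kt ⇒ not rapid intensification.

18 kt, no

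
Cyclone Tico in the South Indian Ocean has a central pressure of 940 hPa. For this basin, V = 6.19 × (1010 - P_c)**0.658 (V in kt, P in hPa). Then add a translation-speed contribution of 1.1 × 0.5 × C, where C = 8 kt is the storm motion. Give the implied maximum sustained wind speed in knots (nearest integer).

ΔP = 1010 − 940 = 70 hPa.
70^0.658 ≈ 16.371.
V ≈ 6.19 × 16.371 ≈ 101.3 kt.
Translation term: 1.1 × 0.5 × 8 = 4.4 kt.
Corrected V ≈ 105.7 kt → 106 kt.

106 kt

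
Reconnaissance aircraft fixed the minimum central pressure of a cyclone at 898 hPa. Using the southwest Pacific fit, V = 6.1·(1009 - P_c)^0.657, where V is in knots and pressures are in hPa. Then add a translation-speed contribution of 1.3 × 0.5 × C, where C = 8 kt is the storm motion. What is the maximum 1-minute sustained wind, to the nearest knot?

140 kt

ΔP = 1009 − 898 = 111 hPa.
111^0.657 ≈ 22.069.
V ≈ 6.1 × 22.069 ≈ 134.6 kt.
Translation term: 1.3 × 0.5 × 8 = 5.2 kt.
Corrected V ≈ 139.8 kt → 140 kt.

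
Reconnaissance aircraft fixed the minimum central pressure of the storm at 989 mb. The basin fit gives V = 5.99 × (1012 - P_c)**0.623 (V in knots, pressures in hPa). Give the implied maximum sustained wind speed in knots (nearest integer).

ΔP = 1012 − 989 = 23 mb.
23^0.623 ≈ 7.053.
V ≈ 5.99 × 7.053 ≈ 42.2 kt.

42 kt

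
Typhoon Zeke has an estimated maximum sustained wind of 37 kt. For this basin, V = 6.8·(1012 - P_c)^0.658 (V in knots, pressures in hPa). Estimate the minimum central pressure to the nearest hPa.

999 hPa

ΔP = (V / 6.8)^(1/0.658) = (37/6.8)^1.520.
37/6.8 = 5.441; 5.441^1.520 ≈ 13.12 hPa.
P_c = 1012 − 13.12 = 998.88 ≈ 999 hPa.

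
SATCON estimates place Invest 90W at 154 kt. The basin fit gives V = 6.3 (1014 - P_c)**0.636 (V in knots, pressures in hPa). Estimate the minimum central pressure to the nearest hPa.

ΔP = (V / 6.3)^(1/0.636) = (154/6.3)^1.572.
154/6.3 = 24.444; 24.444^1.572 ≈ 152.29 hPa.
P_c = 1014 − 152.29 = 861.71 ≈ 862 hPa.

862 hPa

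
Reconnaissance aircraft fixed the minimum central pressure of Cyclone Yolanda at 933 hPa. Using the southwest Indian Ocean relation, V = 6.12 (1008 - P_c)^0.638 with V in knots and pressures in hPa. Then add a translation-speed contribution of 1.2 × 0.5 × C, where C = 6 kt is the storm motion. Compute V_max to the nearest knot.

100 kt

ΔP = 1008 − 933 = 75 hPa.
75^0.638 ≈ 15.714.
V ≈ 6.12 × 15.714 ≈ 96.2 kt.
Translation term: 1.2 × 0.5 × 6 = 3.6 kt.
Corrected V ≈ 99.8 kt → 100 kt.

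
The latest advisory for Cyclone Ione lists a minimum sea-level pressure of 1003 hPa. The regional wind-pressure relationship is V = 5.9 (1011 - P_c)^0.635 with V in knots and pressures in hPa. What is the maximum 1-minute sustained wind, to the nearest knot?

ΔP = 1011 − 1003 = 8 hPa.
8^0.635 ≈ 3.745.
V ≈ 5.9 × 3.745 ≈ 22.1 kt.

22 kt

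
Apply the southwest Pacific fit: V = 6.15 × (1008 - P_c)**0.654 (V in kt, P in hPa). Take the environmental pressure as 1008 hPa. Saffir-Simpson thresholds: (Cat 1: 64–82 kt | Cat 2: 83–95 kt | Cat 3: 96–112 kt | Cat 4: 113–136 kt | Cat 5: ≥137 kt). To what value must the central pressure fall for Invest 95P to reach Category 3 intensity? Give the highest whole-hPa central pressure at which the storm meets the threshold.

941 hPa

Category 3 begins at V = 96 kt.
Required ΔP = (96/6.15)^(1/0.654) = 15.610^1.529 ≈ 66.80 hPa.
P_c ≤ 1008 − 66.80 = 941.20, so the highest integer P_c is 941 hPa.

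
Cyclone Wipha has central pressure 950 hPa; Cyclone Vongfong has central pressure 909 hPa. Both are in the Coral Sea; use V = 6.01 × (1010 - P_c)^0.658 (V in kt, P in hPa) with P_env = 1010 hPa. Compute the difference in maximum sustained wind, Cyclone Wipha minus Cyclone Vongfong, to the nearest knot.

Cyclone Wipha: ΔP = 60; V ≈ 6.01 × 60^0.658 ≈ 88.90 kt.
Cyclone Vongfong: ΔP = 101; V ≈ 6.01 × 101^0.658 ≈ 125.23 kt.
Difference ≈ 88.90 − 125.23 = -36.33 → -36 kt.

-36 kt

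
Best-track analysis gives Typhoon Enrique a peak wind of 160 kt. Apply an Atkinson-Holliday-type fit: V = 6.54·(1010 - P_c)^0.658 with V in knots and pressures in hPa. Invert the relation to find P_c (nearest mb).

ΔP = (V / 6.54)^(1/0.658) = (160/6.54)^1.520.
160/6.54 = 24.465; 24.465^1.520 ≈ 128.90 mb.
P_c = 1010 − 128.90 = 881.10 ≈ 881 mb.

881 mb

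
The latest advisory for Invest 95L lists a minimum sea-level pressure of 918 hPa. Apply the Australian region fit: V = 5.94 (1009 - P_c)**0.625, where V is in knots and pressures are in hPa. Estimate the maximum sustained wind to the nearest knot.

100 kt

ΔP = 1009 − 918 = 91 hPa.
91^0.625 ≈ 16.765.
V ≈ 5.94 × 16.765 ≈ 99.6 kt.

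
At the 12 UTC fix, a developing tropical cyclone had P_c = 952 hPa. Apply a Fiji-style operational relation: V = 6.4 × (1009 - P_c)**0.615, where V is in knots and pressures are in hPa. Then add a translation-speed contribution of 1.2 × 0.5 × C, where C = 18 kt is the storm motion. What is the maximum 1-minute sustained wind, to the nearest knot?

ΔP = 1009 − 952 = 57 hPa.
57^0.615 ≈ 12.019.
V ≈ 6.4 × 12.019 ≈ 76.9 kt.
Translation term: 1.2 × 0.5 × 18 = 10.8 kt.
Corrected V ≈ 87.7 kt → 88 kt.

88 kt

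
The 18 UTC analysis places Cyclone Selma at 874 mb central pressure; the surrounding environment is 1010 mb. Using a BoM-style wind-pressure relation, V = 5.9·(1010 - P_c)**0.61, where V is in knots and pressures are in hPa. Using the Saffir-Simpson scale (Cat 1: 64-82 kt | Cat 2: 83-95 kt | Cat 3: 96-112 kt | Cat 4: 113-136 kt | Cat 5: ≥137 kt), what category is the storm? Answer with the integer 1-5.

4

ΔP = 1010 − 874 = 136 mb.
V ≈ 5.9 × 136^0.61 = 5.9 × 20.02 ≈ 118 kt.
118 kt falls in the Category 4 band.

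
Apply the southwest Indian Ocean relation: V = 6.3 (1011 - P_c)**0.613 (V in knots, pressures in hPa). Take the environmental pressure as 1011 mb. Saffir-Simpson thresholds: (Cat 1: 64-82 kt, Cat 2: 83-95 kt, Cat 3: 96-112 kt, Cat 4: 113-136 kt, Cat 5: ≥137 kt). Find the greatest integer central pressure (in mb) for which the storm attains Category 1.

Category 1 begins at V = 64 kt.
Required ΔP = (64/6.3)^(1/0.613) = 10.159^1.631 ≈ 43.90 mb.
P_c ≤ 1011 − 43.90 = 967.10, so the highest integer P_c is 967 mb.

967 mb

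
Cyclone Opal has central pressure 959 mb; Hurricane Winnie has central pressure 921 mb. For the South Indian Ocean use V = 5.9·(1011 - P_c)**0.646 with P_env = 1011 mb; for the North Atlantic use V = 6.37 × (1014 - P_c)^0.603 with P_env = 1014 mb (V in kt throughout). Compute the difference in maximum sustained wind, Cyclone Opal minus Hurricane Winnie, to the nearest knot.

Cyclone Opal: ΔP = 52; V ≈ 5.9 × 52^0.646 ≈ 75.75 kt.
Hurricane Winnie: ΔP = 93; V ≈ 6.37 × 93^0.603 ≈ 97.98 kt.
Difference ≈ 75.75 − 97.98 = -22.23 → -22 kt.

-22 kt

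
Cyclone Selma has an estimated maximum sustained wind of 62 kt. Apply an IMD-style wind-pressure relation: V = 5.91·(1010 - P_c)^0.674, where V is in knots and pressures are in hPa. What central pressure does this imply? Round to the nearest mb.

977 mb

ΔP = (V / 5.91)^(1/0.674) = (62/5.91)^1.484.
62/5.91 = 10.491; 10.491^1.484 ≈ 32.70 mb.
P_c = 1010 − 32.70 = 977.30 ≈ 977 mb.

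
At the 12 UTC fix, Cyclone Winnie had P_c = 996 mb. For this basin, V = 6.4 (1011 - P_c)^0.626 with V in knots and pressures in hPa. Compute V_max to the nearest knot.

ΔP = 1011 − 996 = 15 mb.
15^0.626 ≈ 5.448.
V ≈ 6.4 × 5.448 ≈ 34.9 kt.

35 kt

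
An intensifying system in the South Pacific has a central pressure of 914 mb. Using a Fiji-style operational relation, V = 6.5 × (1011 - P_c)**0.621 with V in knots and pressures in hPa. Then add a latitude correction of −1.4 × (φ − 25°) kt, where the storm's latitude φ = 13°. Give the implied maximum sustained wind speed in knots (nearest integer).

ΔP = 1011 − 914 = 97 mb.
97^0.621 ≈ 17.131.
V ≈ 6.5 × 17.131 ≈ 111.4 kt.
Latitude correction: −1.4 × (13 − 25) = 16.8 kt.
Corrected V ≈ 128.2 kt → 128 kt.

128 kt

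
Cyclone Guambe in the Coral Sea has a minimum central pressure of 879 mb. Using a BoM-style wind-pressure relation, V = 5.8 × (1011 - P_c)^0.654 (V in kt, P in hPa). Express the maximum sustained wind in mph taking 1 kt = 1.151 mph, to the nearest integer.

ΔP = 1011 − 879 = 132 mb.
V ≈ 5.8 × 132^0.654 = 5.8 × 24.370 ≈ 141.346 kt.
141.346 × 1.151 ≈ 162.69 mph → 163 mph.

163 mph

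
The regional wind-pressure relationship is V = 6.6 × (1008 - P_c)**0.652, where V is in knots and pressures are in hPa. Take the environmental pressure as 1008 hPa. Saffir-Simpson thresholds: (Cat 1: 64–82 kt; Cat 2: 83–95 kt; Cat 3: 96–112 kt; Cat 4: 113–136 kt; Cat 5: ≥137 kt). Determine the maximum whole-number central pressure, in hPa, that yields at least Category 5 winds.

903 hPa

Category 5 begins at V = 137 kt.
Required ΔP = (137/6.6)^(1/0.652) = 20.758^1.534 ≈ 104.76 hPa.
P_c ≤ 1008 − 104.76 = 903.24, so the highest integer P_c is 903 hPa.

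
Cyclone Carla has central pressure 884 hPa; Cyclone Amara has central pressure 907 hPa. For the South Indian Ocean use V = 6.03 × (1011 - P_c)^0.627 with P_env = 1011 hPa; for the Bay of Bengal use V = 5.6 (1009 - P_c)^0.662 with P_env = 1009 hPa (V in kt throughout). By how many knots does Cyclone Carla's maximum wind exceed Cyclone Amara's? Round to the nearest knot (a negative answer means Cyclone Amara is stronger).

6 kt

Cyclone Carla: ΔP = 127; V ≈ 6.03 × 127^0.627 ≈ 125.72 kt.
Cyclone Amara: ΔP = 102; V ≈ 5.6 × 102^0.662 ≈ 119.64 kt.
Difference ≈ 125.72 − 119.64 = 6.08 → 6 kt.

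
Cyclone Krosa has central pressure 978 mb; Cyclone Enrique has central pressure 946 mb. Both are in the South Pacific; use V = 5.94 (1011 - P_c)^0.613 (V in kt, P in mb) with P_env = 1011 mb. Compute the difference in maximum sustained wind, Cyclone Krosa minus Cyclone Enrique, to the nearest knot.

-26 kt

Cyclone Krosa: ΔP = 33; V ≈ 5.94 × 33^0.613 ≈ 50.66 kt.
Cyclone Enrique: ΔP = 65; V ≈ 5.94 × 65^0.613 ≈ 76.75 kt.
Difference ≈ 50.66 − 76.75 = -26.09 → -26 kt.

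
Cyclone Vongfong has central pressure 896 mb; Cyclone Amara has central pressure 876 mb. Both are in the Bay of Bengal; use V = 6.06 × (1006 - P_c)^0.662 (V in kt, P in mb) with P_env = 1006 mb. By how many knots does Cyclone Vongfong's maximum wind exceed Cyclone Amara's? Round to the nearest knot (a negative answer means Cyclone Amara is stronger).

-16 kt

Cyclone Vongfong: ΔP = 110; V ≈ 6.06 × 110^0.662 ≈ 136.11 kt.
Cyclone Amara: ΔP = 130; V ≈ 6.06 × 130^0.662 ≈ 152.02 kt.
Difference ≈ 136.11 − 152.02 = -15.91 → -16 kt.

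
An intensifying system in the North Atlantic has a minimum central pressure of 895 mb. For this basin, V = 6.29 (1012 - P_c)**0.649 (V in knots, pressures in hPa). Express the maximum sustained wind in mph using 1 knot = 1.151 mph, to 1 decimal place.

ΔP = 1012 − 895 = 117 mb.
V ≈ 6.29 × 117^0.649 = 6.29 × 21.991 ≈ 138.326 kt.
138.326 × 1.151 ≈ 159.21 mph → 159.2 mph.

159.2 mph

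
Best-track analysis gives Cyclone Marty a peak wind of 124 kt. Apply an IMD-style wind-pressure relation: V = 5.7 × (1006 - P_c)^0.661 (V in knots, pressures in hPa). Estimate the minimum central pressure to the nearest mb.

900 mb

ΔP = (V / 5.7)^(1/0.661) = (124/5.7)^1.513.
124/5.7 = 21.754; 21.754^1.513 ≈ 105.57 mb.
P_c = 1006 − 105.57 = 900.43 ≈ 900 mb.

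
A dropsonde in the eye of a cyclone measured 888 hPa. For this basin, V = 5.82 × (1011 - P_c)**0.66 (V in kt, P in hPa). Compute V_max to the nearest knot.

ΔP = 1011 − 888 = 123 hPa.
123^0.66 ≈ 23.952.
V ≈ 5.82 × 23.952 ≈ 139.4 kt.

139 kt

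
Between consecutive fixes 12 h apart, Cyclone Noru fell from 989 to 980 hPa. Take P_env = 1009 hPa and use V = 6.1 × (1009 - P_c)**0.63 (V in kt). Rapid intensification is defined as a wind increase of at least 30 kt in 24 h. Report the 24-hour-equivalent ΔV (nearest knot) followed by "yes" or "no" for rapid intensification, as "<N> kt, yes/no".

V₁: ΔP = 20, V ≈ 6.1 × 20^0.63 ≈ 40.27 kt.
V₂: ΔP = 29, V ≈ 6.1 × 29^0.63 ≈ 50.89 kt.
ΔV over 12 h = 10.62 kt → 24 h equivalent = 10.62 × 24/12 ≈ 21.24 kt.
21 kt < 30 kt ⇒ not rapid intensification.

21 kt, no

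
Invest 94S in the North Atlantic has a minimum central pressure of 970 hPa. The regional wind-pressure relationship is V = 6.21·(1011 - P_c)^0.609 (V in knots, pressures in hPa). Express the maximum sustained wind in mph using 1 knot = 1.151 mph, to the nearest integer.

69 mph

ΔP = 1011 − 970 = 41 hPa.
V ≈ 6.21 × 41^0.609 = 6.21 × 9.598 ≈ 59.604 kt.
59.604 × 1.151 ≈ 68.60 mph → 69 mph.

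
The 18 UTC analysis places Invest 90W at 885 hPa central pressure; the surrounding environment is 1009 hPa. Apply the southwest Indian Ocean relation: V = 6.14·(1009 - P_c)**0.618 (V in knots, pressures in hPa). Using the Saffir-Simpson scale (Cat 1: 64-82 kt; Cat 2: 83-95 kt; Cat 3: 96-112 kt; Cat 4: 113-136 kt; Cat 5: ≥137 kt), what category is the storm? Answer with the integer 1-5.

ΔP = 1009 − 885 = 124 hPa.
V ≈ 6.14 × 124^0.618 = 6.14 × 19.67 ≈ 121 kt.
121 kt falls in the Category 4 band.

4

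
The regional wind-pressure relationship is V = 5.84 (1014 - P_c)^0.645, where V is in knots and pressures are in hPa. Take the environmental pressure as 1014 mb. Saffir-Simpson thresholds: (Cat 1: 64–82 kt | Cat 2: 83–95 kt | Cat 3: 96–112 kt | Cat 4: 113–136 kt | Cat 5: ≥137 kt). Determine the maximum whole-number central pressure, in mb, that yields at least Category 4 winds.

Category 4 begins at V = 113 kt.
Required ΔP = (113/5.84)^(1/0.645) = 19.349^1.550 ≈ 98.82 mb.
P_c ≤ 1014 − 98.82 = 915.18, so the highest integer P_c is 915 mb.

915 mb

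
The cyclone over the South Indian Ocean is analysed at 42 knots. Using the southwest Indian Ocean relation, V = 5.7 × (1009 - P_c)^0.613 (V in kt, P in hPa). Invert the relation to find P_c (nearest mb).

ΔP = (V / 5.7)^(1/0.613) = (42/5.7)^1.631.
42/5.7 = 7.368; 7.368^1.631 ≈ 26.00 mb.
P_c = 1009 − 26.00 = 983.00 ≈ 983 mb.

983 mb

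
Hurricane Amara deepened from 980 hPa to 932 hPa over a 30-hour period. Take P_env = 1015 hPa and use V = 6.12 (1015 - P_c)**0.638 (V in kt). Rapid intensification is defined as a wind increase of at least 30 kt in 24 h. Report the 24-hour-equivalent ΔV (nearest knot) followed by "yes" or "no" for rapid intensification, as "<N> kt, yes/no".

35 kt, yes

V₁: ΔP = 35, V ≈ 6.12 × 35^0.638 ≈ 59.14 kt.
V₂: ΔP = 83, V ≈ 6.12 × 83^0.638 ≈ 102.59 kt.
ΔV over 30 h = 43.45 kt → 24 h equivalent = 43.45 × 24/30 ≈ 34.76 kt.
35 kt ≥ 30 kt ⇒ rapid intensification.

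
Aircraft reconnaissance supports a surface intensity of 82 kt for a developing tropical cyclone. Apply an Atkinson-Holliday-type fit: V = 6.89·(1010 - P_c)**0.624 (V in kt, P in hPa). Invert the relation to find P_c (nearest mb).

ΔP = (V / 6.89)^(1/0.624) = (82/6.89)^1.603.
82/6.89 = 11.901; 11.901^1.603 ≈ 52.93 mb.
P_c = 1010 − 52.93 = 957.07 ≈ 957 mb.

957 mb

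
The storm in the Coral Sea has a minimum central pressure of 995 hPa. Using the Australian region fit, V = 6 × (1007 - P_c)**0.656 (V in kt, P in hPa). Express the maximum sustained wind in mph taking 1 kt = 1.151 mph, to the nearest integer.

ΔP = 1007 − 995 = 12 hPa.
V ≈ 6 × 12^0.656 = 6 × 5.104 ≈ 30.626 kt.
30.626 × 1.151 ≈ 35.25 mph → 35 mph.

35 mph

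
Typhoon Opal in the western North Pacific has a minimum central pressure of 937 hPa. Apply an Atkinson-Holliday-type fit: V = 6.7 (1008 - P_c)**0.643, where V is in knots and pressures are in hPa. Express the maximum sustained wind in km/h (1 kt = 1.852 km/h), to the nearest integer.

192 km/h

ΔP = 1008 − 937 = 71 hPa.
V ≈ 6.7 × 71^0.643 = 6.7 × 15.501 ≈ 103.857 kt.
103.857 × 1.852 ≈ 192.34 km/h → 192 km/h.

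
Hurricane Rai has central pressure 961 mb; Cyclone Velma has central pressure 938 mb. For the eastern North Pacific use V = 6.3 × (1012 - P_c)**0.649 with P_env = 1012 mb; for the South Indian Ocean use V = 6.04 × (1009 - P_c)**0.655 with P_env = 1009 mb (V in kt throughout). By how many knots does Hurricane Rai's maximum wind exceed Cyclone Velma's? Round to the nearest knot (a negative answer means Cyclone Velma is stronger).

-18 kt

Hurricane Rai: ΔP = 51; V ≈ 6.3 × 51^0.649 ≈ 80.83 kt.
Cyclone Velma: ΔP = 71; V ≈ 6.04 × 71^0.655 ≈ 98.54 kt.
Difference ≈ 80.83 − 98.54 = -17.71 → -18 kt.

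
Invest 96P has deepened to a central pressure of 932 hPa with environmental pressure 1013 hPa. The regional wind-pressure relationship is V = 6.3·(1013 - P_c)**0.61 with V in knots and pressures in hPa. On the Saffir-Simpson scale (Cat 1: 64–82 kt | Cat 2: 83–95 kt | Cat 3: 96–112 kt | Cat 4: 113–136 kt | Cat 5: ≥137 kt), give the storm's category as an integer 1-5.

ΔP = 1013 − 932 = 81 hPa.
V ≈ 6.3 × 81^0.61 = 6.3 × 14.59 ≈ 92 kt.
92 kt falls in the Category 2 band.

2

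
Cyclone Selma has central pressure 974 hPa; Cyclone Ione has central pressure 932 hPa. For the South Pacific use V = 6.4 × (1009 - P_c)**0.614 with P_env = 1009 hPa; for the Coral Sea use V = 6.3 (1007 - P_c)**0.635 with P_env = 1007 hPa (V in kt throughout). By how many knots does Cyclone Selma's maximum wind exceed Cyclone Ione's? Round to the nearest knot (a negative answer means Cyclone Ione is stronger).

-41 kt

Cyclone Selma: ΔP = 35; V ≈ 6.4 × 35^0.614 ≈ 56.79 kt.
Cyclone Ione: ΔP = 75; V ≈ 6.3 × 75^0.635 ≈ 97.72 kt.
Difference ≈ 56.79 − 97.72 = -40.93 → -41 kt.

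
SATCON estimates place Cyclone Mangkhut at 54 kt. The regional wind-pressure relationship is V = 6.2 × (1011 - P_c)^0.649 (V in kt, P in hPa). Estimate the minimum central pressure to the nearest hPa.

ΔP = (V / 6.2)^(1/0.649) = (54/6.2)^1.541.
54/6.2 = 8.710; 8.710^1.541 ≈ 28.08 hPa.
P_c = 1011 − 28.08 = 982.92 ≈ 983 hPa.

983 hPa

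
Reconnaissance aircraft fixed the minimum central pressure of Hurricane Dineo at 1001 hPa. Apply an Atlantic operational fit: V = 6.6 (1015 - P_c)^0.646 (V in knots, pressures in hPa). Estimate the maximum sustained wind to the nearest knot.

36 kt

ΔP = 1015 − 1001 = 14 hPa.
14^0.646 ≈ 5.500.
V ≈ 6.6 × 5.500 ≈ 36.3 kt.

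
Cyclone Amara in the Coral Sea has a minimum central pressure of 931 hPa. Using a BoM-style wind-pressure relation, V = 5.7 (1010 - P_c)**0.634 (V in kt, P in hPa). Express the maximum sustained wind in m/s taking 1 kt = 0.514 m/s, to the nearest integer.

47 m/s

ΔP = 1010 − 931 = 79 hPa.
V ≈ 5.7 × 79^0.634 = 5.7 × 15.962 ≈ 90.985 kt.
90.985 × 0.514 ≈ 46.77 m/s → 47 m/s.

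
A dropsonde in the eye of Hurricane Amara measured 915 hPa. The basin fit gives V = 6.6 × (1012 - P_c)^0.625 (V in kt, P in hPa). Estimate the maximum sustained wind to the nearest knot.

115 kt

ΔP = 1012 − 915 = 97 hPa.
97^0.625 ≈ 17.447.
V ≈ 6.6 × 17.447 ≈ 115.2 kt.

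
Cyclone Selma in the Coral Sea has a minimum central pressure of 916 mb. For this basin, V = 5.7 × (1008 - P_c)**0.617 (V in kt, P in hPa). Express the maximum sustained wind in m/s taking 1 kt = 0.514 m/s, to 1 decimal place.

ΔP = 1008 − 916 = 92 mb.
V ≈ 5.7 × 92^0.617 = 5.7 × 16.280 ≈ 92.797 kt.
92.797 × 0.514 ≈ 47.70 m/s → 47.7 m/s.

47.7 m/s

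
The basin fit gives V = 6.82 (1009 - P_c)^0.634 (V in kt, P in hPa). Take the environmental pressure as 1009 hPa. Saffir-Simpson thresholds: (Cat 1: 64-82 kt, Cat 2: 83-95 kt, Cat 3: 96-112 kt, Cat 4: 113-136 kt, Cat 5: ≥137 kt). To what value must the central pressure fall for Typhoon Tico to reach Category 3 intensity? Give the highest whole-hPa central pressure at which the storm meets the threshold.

Category 3 begins at V = 96 kt.
Required ΔP = (96/6.82)^(1/0.634) = 14.076^1.577 ≈ 64.79 hPa.
P_c ≤ 1009 − 64.79 = 944.21, so the highest integer P_c is 944 hPa.

944 hPa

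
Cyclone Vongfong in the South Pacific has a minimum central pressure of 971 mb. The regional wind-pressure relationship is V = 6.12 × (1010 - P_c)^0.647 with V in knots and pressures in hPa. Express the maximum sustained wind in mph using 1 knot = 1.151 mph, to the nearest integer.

75 mph

ΔP = 1010 − 971 = 39 mb.
V ≈ 6.12 × 39^0.647 = 6.12 × 10.701 ≈ 65.489 kt.
65.489 × 1.151 ≈ 75.38 mph → 75 mph.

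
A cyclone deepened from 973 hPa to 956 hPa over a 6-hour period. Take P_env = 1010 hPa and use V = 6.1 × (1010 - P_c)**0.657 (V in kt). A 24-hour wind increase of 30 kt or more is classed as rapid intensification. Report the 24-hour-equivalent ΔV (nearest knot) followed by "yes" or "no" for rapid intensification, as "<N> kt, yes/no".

74 kt, yes

V₁: ΔP = 37, V ≈ 6.1 × 37^0.657 ≈ 65.41 kt.
V₂: ΔP = 54, V ≈ 6.1 × 54^0.657 ≈ 83.85 kt.
ΔV over 6 h = 18.44 kt → 24 h equivalent = 18.44 × 24/6 ≈ 73.76 kt.
74 kt ≥ 30 kt ⇒ rapid intensification.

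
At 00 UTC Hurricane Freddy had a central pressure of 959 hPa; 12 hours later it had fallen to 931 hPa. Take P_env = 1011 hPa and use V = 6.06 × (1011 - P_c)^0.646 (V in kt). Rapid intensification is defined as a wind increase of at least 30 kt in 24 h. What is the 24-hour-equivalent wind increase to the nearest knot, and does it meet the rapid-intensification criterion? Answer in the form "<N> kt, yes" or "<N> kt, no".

50 kt, yes

V₁: ΔP = 52, V ≈ 6.06 × 52^0.646 ≈ 77.81 kt.
V₂: ΔP = 80, V ≈ 6.06 × 80^0.646 ≈ 102.77 kt.
ΔV over 12 h = 24.96 kt → 24 h equivalent = 24.96 × 24/12 ≈ 49.92 kt.
50 kt ≥ 30 kt ⇒ rapid intensification.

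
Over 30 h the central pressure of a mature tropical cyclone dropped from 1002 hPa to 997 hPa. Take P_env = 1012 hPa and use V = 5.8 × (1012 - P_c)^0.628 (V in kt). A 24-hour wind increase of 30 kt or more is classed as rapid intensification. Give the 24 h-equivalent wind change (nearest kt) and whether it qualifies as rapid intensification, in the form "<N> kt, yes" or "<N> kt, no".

V₁: ΔP = 10, V ≈ 5.8 × 10^0.628 ≈ 24.63 kt.
V₂: ΔP = 15, V ≈ 5.8 × 15^0.628 ≈ 31.77 kt.
ΔV over 30 h = 7.14 kt → 24 h equivalent = 7.14 × 24/30 ≈ 5.71 kt.
6 kt < 30 kt ⇒ not rapid intensification.

6 kt, no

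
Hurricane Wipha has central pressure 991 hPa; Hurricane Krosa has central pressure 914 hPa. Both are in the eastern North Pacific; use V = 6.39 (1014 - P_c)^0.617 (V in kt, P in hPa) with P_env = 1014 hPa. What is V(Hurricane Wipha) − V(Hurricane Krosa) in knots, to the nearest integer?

-65 kt

Hurricane Wipha: ΔP = 23; V ≈ 6.39 × 23^0.617 ≈ 44.23 kt.
Hurricane Krosa: ΔP = 100; V ≈ 6.39 × 100^0.617 ≈ 109.52 kt.
Difference ≈ 44.23 − 109.52 = -65.29 → -65 kt.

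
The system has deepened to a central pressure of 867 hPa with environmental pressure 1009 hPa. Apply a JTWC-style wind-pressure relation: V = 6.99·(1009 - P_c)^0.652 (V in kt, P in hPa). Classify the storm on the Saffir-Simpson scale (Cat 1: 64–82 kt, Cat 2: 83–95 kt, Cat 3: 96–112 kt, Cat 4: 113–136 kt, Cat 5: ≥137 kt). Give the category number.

5

ΔP = 1009 − 867 = 142 hPa.
V ≈ 6.99 × 142^0.652 = 6.99 × 25.31 ≈ 177 kt.
177 kt falls in the Category 5 band.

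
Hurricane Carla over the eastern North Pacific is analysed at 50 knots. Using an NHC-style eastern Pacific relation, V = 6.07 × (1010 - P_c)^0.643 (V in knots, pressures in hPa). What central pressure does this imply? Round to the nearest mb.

ΔP = (V / 6.07)^(1/0.643) = (50/6.07)^1.555.
50/6.07 = 8.237; 8.237^1.555 ≈ 26.56 mb.
P_c = 1010 − 26.56 = 983.44 ≈ 983 mb.

983 mb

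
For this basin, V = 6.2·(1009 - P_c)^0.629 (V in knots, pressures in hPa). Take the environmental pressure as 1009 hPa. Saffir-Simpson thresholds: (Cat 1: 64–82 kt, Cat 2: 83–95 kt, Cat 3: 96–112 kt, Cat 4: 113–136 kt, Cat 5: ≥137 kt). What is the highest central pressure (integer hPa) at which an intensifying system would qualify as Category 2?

Category 2 begins at V = 83 kt.
Required ΔP = (83/6.2)^(1/0.629) = 13.387^1.590 ≈ 61.83 hPa.
P_c ≤ 1009 − 61.83 = 947.17, so the highest integer P_c is 947 hPa.

947 hPa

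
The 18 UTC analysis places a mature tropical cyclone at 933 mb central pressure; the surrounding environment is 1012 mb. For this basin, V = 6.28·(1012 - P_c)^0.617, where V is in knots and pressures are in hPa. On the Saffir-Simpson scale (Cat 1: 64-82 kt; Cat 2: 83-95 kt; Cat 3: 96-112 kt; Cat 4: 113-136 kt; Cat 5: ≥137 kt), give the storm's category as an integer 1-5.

2

ΔP = 1012 − 933 = 79 mb.
V ≈ 6.28 × 79^0.617 = 6.28 × 14.82 ≈ 93 kt.
93 kt falls in the Category 2 band.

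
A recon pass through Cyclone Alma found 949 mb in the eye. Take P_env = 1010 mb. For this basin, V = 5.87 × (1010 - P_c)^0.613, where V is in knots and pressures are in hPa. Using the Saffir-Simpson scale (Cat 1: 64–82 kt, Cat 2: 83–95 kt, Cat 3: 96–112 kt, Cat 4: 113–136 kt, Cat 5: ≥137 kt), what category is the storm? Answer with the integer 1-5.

1

ΔP = 1010 − 949 = 61 mb.
V ≈ 5.87 × 61^0.613 = 5.87 × 12.43 ≈ 73 kt.
73 kt falls in the Category 1 band.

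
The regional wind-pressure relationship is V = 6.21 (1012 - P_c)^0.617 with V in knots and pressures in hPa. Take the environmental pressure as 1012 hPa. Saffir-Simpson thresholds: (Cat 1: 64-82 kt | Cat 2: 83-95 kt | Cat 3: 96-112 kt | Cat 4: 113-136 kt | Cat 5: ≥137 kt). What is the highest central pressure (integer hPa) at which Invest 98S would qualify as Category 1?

968 hPa

Category 1 begins at V = 64 kt.
Required ΔP = (64/6.21)^(1/0.617) = 10.306^1.621 ≈ 43.85 hPa.
P_c ≤ 1012 − 43.85 = 968.15, so the highest integer P_c is 968 hPa.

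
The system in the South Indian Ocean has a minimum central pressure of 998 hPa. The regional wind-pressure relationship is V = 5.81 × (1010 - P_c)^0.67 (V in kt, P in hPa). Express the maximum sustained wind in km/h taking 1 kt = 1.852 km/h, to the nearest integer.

57 km/h

ΔP = 1010 − 998 = 12 hPa.
V ≈ 5.81 × 12^0.67 = 5.81 × 5.285 ≈ 30.706 kt.
30.706 × 1.852 ≈ 56.87 km/h → 57 km/h.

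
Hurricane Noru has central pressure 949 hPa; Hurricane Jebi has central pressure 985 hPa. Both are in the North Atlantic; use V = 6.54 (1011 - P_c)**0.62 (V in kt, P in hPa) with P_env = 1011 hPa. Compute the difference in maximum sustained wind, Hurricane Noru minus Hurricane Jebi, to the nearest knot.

Hurricane Noru: ΔP = 62; V ≈ 6.54 × 62^0.62 ≈ 84.50 kt.
Hurricane Jebi: ΔP = 26; V ≈ 6.54 × 26^0.62 ≈ 49.30 kt.
Difference ≈ 84.50 − 49.30 = 35.20 → 35 kt.

35 kt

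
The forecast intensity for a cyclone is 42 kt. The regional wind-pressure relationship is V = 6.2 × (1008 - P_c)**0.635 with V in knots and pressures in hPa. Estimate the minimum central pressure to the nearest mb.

988 mb

ΔP = (V / 6.2)^(1/0.635) = (42/6.2)^1.575.
42/6.2 = 6.774; 6.774^1.575 ≈ 20.34 mb.
P_c = 1008 − 20.34 = 987.66 ≈ 988 mb.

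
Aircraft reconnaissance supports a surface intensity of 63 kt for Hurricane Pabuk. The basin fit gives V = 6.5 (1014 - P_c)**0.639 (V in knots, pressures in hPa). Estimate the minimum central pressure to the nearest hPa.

ΔP = (V / 6.5)^(1/0.639) = (63/6.5)^1.565.
63/6.5 = 9.692; 9.692^1.565 ≈ 34.97 hPa.
P_c = 1014 − 34.97 = 979.03 ≈ 979 hPa.

979 hPa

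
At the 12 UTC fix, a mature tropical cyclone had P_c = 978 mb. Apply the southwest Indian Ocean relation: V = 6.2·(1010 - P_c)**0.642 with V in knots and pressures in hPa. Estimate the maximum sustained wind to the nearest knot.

ΔP = 1010 − 978 = 32 mb.
32^0.642 ≈ 9.254.
V ≈ 6.2 × 9.254 ≈ 57.4 kt.

57 kt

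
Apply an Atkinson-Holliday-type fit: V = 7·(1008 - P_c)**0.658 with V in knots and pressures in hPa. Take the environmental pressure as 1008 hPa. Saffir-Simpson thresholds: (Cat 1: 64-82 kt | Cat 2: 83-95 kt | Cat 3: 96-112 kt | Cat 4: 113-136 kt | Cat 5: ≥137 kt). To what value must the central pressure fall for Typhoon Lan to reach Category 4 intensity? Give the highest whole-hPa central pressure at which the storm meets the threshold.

Category 4 begins at V = 113 kt.
Required ΔP = (113/7)^(1/0.658) = 16.143^1.520 ≈ 68.52 hPa.
P_c ≤ 1008 − 68.52 = 939.48, so the highest integer P_c is 939 hPa.

939 hPa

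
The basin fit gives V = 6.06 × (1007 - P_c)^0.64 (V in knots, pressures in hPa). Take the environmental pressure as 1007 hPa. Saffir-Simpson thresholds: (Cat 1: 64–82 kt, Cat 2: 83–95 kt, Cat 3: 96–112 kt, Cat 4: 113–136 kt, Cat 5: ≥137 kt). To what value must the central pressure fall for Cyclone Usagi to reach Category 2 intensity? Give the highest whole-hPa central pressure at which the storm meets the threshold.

Category 2 begins at V = 83 kt.
Required ΔP = (83/6.06)^(1/0.64) = 13.696^1.562 ≈ 59.70 hPa.
P_c ≤ 1007 − 59.70 = 947.30, so the highest integer P_c is 947 hPa.

947 hPa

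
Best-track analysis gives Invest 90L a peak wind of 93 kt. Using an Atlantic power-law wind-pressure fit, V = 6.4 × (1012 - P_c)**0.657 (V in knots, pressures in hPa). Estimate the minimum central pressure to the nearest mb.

ΔP = (V / 6.4)^(1/0.657) = (93/6.4)^1.522.
93/6.4 = 14.531; 14.531^1.522 ≈ 58.76 mb.
P_c = 1012 − 58.76 = 953.24 ≈ 953 mb.

953 mb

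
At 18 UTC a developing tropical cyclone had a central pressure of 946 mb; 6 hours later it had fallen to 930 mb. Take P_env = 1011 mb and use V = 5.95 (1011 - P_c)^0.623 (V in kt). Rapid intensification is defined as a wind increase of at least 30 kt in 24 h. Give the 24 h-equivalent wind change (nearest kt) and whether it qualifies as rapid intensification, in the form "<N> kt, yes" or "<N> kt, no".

V₁: ΔP = 65, V ≈ 5.95 × 65^0.623 ≈ 80.16 kt.
V₂: ΔP = 81, V ≈ 5.95 × 81^0.623 ≈ 91.94 kt.
ΔV over 6 h = 11.78 kt → 24 h equivalent = 11.78 × 24/6 ≈ 47.12 kt.
47 kt ≥ 30 kt ⇒ rapid intensification.

47 kt, yes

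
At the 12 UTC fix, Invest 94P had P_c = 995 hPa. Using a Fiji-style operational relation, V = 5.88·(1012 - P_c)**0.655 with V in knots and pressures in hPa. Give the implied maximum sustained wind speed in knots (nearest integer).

38 kt

ΔP = 1012 − 995 = 17 hPa.
17^0.655 ≈ 6.397.
V ≈ 5.88 × 6.397 ≈ 37.6 kt.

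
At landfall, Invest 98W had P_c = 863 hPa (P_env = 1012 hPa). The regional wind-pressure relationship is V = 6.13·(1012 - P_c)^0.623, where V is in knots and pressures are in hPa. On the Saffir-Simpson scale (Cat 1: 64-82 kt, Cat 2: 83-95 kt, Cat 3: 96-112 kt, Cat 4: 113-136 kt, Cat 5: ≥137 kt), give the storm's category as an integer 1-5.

ΔP = 1012 − 863 = 149 hPa.
V ≈ 6.13 × 149^0.623 = 6.13 × 22.59 ≈ 138 kt.
138 kt falls in the Category 5 band.

5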